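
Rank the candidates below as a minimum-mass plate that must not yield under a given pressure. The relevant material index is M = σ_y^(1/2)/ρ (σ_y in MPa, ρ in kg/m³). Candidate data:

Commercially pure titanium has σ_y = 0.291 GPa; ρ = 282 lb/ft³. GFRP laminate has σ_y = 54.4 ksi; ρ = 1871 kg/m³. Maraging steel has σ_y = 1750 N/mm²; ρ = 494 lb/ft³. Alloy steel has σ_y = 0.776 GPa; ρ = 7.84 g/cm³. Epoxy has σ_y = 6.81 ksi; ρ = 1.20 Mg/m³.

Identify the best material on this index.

Normalizing units and computing the index:
  commercially pure titanium: σ_y = 291.0 MPa, ρ = 4517 kg/m³
  GFRP laminate: σ_y = 375.1 MPa, ρ = 1871 kg/m³
  maraging steel: σ_y = 1750 MPa, ρ = 7913 kg/m³
  alloy steel: σ_y = 776.0 MPa, ρ = 7840 kg/m³
  epoxy: σ_y = 46.95 MPa, ρ = 1200 kg/m³
  GFRP laminate: M = 10.4×10⁻³
  epoxy: M = 5.71×10⁻³
  maraging steel: M = 5.29×10⁻³
  commercially pure titanium: M = 3.78×10⁻³
  alloy steel: M = 3.55×10⁻³
GFRP laminate ranks first.

GFRP laminate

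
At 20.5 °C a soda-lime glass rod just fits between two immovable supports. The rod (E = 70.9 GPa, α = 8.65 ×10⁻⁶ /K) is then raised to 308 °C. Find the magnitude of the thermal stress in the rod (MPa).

176 MPa

ΔT = 287.5 K. Constrained thermal stress σ = E·α·ΔT = 70.90×10³ MPa × 8.65×10⁻⁶ × 287.5 = 176 MPa (compressive).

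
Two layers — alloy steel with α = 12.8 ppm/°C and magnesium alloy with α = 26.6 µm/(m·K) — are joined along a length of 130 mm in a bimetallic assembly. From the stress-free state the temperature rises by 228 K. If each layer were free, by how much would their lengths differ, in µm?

Δα = |12.8 − 26.6|×10⁻⁶/K = 13.8×10⁻⁶/K.
ΔL_mismatch = Δα·L·ΔT = 13.8×10⁻⁶ × 130.0 mm × 228.0 K = 409 µm.

409 µm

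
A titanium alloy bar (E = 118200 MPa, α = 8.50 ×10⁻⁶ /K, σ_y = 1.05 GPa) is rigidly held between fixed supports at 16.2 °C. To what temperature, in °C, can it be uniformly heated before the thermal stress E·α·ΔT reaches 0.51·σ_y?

E = 118200 MPa = 118.2 GPa.
σ_y = 1.05 GPa = 1050 MPa.
E·α·ΔT = 535.5 MPa ⇒ ΔT = 535.5 / (118.2×10³ × 8.50×10⁻⁶) = 533.0 K.
T = 16.2 + 533.0 = 549.2 °C.

549 °C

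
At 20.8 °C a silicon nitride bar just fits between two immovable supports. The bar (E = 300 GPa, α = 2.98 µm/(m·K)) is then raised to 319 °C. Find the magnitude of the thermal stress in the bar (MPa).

267 MPa

ΔT = 298.2 K. Constrained thermal stress σ = E·α·ΔT = 300.0×10³ MPa × 2.98×10⁻⁶ × 298.2 = 267 MPa (compressive).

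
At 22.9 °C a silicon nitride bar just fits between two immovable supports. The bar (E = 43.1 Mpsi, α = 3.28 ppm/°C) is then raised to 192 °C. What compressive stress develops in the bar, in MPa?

165 MPa

E = 43.1 Mpsi = 297.2 GPa.
ΔT = 169.1 K. Constrained thermal stress σ = E·α·ΔT = 297.2×10³ MPa × 3.28×10⁻⁶ × 169.1 = 165 MPa (compressive).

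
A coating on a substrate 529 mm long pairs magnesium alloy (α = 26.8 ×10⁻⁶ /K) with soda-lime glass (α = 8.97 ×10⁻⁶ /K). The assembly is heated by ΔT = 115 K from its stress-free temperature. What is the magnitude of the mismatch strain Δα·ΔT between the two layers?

2.05×10⁻³

Δα = |26.8 − 8.97|×10⁻⁶/K = 17.8×10⁻⁶/K.
Mismatch strain = Δα·ΔT = 17.8×10⁻⁶ × 115.0 = 2.05×10⁻³.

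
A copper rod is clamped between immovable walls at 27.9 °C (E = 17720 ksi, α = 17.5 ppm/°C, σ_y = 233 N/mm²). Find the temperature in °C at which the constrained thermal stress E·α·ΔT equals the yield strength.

137 °C

E = 17720 ksi = 122.2 GPa.
σ_y = 233 N/mm² = 233.0 MPa.
E·α·ΔT = 233.0 MPa ⇒ ΔT = 233.0 / (122.2×10³ × 17.5×10⁻⁶) = 109.0 K.
T = 27.9 + 109.0 = 136.9 °C.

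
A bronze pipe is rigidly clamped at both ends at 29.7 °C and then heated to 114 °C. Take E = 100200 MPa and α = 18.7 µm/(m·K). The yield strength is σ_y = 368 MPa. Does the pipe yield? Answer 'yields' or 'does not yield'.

E = 100200 MPa = 100.2 GPa.
ΔT = 84.30 K. Constrained thermal stress σ = E·α·ΔT = 100.2×10³ MPa × 18.7×10⁻⁶ × 84.30 = 158 MPa (compressive).
Compare to σ_y = 368 MPa: σ < σ_y, so it does not yield.

does not yield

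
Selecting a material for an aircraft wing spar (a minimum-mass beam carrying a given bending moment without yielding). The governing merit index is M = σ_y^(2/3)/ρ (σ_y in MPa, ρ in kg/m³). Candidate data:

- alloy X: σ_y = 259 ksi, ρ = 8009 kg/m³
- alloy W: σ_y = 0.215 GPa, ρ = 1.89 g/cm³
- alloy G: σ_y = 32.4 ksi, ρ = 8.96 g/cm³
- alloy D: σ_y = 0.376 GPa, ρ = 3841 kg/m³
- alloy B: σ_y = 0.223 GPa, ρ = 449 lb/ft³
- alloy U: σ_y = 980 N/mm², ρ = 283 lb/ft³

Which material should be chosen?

alloy U

Convert each candidate to consistent units, then evaluate M:
  alloy X: σ_y = 1786 MPa, ρ = 8009 kg/m³
  alloy W: σ_y = 215.0 MPa, ρ = 1890 kg/m³
  alloy G: σ_y = 223.4 MPa, ρ = 8960 kg/m³
  alloy D: σ_y = 376.0 MPa, ρ = 3841 kg/m³
  alloy B: σ_y = 223.0 MPa, ρ = 7192 kg/m³
  alloy U: σ_y = 980.0 MPa, ρ = 4533 kg/m³
  alloy U: M = 21.8×10⁻³
  alloy W: M = 19.0×10⁻³
  alloy X: M = 18.4×10⁻³
  alloy D: M = 13.6×10⁻³
  alloy B: M = 5.11×10⁻³
  alloy G: M = 4.11×10⁻³
The maximum is for alloy U.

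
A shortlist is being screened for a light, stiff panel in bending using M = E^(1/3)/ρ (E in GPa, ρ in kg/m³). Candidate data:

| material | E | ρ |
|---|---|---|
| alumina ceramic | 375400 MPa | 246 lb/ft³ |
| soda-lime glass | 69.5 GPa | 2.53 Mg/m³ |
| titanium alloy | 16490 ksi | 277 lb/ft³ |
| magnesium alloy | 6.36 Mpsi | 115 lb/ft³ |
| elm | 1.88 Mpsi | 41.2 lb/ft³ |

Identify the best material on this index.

elm

Putting every candidate on a common basis:
  alumina ceramic: E = 375.4 GPa, ρ = 3941 kg/m³
  soda-lime glass: E = 69.50 GPa, ρ = 2530 kg/m³
  titanium alloy: E = 113.7 GPa, ρ = 4437 kg/m³
  magnesium alloy: E = 43.85 GPa, ρ = 1842 kg/m³
  elm: E = 12.96 GPa, ρ = 660.0 kg/m³
  elm: M = 3.56×10⁻³
  magnesium alloy: M = 1.91×10⁻³
  alumina ceramic: M = 1.83×10⁻³
  soda-lime glass: M = 1.63×10⁻³
  titanium alloy: M = 1.09×10⁻³
Highest index: elm.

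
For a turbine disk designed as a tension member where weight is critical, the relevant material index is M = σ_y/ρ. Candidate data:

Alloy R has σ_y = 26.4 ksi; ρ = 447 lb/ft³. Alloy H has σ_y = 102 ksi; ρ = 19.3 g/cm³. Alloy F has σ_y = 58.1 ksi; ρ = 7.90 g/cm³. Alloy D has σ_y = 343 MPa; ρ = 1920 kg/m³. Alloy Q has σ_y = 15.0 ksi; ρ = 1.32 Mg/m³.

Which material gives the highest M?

alloy D

Convert each candidate to consistent units, then evaluate M:
  alloy R: σ_y = 182.0 MPa, ρ = 7160 kg/m³
  alloy H: σ_y = 703.3 MPa, ρ = 19300 kg/m³
  alloy F: σ_y = 400.6 MPa, ρ = 7900 kg/m³
  alloy D: σ_y = 343.0 MPa, ρ = 1920 kg/m³
  alloy Q: σ_y = 103.4 MPa, ρ = 1320 kg/m³
  alloy D: M = 179 kN·m/kg
  alloy Q: M = 78.3 kN·m/kg
  alloy F: M = 50.7 kN·m/kg
  alloy H: M = 36.4 kN·m/kg
  alloy R: M = 25.4 kN·m/kg
Alloy D has the largest M.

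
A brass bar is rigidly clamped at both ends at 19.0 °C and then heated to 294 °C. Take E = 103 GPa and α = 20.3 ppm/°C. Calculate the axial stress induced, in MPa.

ΔT = 275.0 K. Constrained thermal stress σ = E·α·ΔT = 103.0×10³ MPa × 20.3×10⁻⁶ × 275.0 = 575 MPa (compressive).

575 MPa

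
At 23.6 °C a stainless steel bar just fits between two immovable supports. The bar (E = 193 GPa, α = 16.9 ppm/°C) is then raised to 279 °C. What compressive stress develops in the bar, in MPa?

ΔT = 255.4 K. Constrained thermal stress σ = E·α·ΔT = 193.0×10³ MPa × 16.9×10⁻⁶ × 255.4 = 833 MPa (compressive).

833 MPa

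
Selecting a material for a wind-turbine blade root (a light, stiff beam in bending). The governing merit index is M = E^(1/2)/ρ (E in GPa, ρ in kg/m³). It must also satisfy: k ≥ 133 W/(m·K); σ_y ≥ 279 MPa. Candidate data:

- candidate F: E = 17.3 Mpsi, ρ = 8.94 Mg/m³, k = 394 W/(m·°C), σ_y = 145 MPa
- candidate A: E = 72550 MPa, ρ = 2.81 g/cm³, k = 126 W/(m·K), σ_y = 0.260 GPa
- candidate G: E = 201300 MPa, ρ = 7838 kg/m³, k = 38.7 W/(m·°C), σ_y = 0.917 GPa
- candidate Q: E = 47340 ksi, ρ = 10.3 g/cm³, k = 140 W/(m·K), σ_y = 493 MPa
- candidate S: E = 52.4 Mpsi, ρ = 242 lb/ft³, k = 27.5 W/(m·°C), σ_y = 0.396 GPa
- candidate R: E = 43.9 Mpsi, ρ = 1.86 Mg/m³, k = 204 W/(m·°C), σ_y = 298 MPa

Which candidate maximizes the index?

candidate R

Screen on constraints: k ≥ 133 W/(m·K); σ_y ≥ 279 MPa. Survivors: candidate Q, candidate R.
In SI units:
  candidate Q: E = 326.4 GPa, ρ = 10300 kg/m³
  candidate R: E = 302.7 GPa, ρ = 1860 kg/m³
  candidate R: M = 9.35×10⁻³
  candidate Q: M = 1.75×10⁻³
Highest index: candidate R.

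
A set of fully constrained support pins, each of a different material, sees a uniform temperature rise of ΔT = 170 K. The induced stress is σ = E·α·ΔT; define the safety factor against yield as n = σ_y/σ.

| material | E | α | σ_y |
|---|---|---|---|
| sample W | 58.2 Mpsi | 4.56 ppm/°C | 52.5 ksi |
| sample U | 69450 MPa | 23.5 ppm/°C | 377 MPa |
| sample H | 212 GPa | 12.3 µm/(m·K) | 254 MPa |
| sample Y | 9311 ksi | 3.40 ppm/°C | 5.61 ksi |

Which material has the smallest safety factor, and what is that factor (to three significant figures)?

sample H, n = 0.573

Per material, after unit conversion:
  sample W: E = 401.3, α = 4.56, σ_y = 362.0 → σ = 311 MPa, n = 1.16
  sample U: E = 69.45, α = 23.5, σ_y = 377.0 → σ = 277 MPa, n = 1.36
  sample H: E = 212.0, α = 12.3, σ_y = 254.0 → σ = 443 MPa, n = 0.573
  sample Y: E = 64.20, α = 3.40, σ_y = 38.68 → σ = 37.1 MPa, n = 1.04
Sample H has the lowest safety factor, n = 0.573.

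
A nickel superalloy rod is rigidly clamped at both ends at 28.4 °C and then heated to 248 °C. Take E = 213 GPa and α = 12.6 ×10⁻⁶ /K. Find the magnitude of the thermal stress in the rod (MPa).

589 MPa

ΔT = 219.6 K. Constrained thermal stress σ = E·α·ΔT = 213.0×10³ MPa × 12.6×10⁻⁶ × 219.6 = 589 MPa (compressive).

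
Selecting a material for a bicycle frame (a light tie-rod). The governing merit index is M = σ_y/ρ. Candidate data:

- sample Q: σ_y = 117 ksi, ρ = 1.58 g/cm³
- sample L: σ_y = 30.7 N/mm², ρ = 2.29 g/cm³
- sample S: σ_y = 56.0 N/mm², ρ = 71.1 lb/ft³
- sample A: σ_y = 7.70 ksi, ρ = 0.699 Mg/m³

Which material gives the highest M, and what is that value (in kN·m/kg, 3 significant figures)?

sample Q, M = 511 kN·m/kg

In SI units:
  sample Q: σ_y = 806.7 MPa, ρ = 1580 kg/m³
  sample L: σ_y = 30.70 MPa, ρ = 2290 kg/m³
  sample S: σ_y = 56.00 MPa, ρ = 1139 kg/m³
  sample A: σ_y = 53.09 MPa, ρ = 699.0 kg/m³
  sample Q: M = 511 kN·m/kg
  sample A: M = 76.0 kN·m/kg
  sample S: M = 49.2 kN·m/kg
  sample L: M = 13.4 kN·m/kg
The maximum is for sample Q.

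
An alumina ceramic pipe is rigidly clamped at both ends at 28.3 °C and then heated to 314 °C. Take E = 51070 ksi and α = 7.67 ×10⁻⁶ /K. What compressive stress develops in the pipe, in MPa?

E = 51070 ksi = 352.1 GPa.
ΔT = 285.7 K. Constrained thermal stress σ = E·α·ΔT = 352.1×10³ MPa × 7.67×10⁻⁶ × 285.7 = 772 MPa (compressive).

772 MPa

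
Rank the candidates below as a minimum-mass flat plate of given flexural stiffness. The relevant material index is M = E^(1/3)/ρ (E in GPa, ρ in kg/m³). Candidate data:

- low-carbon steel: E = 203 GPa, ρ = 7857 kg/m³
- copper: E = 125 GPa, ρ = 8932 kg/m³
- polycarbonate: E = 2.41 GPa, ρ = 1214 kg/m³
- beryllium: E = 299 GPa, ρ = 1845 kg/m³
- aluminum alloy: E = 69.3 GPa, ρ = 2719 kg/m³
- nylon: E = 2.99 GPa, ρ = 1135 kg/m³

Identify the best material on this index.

beryllium

Per-candidate index values:
  beryllium: M = 3.62×10⁻³
  aluminum alloy: M = 1.51×10⁻³
  nylon: M = 1.27×10⁻³
  polycarbonate: M = 1.10×10⁻³
  low-carbon steel: M = 0.748×10⁻³
  copper: M = 0.560×10⁻³
Beryllium ranks first.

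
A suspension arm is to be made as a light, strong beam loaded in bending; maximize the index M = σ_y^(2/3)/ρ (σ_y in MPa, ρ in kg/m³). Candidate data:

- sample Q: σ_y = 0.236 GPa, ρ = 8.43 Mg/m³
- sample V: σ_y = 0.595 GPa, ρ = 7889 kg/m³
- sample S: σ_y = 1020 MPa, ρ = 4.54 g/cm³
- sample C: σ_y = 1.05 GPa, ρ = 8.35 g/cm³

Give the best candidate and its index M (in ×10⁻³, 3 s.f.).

Normalizing units and computing the index:
  sample Q: σ_y = 236.0 MPa, ρ = 8430 kg/m³
  sample V: σ_y = 595.0 MPa, ρ = 7889 kg/m³
  sample S: σ_y = 1020 MPa, ρ = 4540 kg/m³
  sample C: σ_y = 1050 MPa, ρ = 8350 kg/m³
  sample S: M = 22.3×10⁻³
  sample C: M = 12.4×10⁻³
  sample V: M = 8.97×10⁻³
  sample Q: M = 4.53×10⁻³
Sample S ranks first.

sample S, M = 22.3×10⁻³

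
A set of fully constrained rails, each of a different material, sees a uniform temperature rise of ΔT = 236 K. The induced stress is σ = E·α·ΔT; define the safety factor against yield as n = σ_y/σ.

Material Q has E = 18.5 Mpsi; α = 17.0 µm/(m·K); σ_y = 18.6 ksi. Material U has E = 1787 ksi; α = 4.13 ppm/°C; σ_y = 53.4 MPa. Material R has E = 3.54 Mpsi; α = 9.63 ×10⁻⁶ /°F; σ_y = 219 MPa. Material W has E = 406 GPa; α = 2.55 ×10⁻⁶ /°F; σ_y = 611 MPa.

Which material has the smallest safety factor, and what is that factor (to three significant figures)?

material Q, n = 0.251

Per material, after unit conversion:
  material Q: E = 127.6, α = 17.0, σ_y = 128.2 → σ = 512 MPa, n = 0.251
  material U: E = 12.32, α = 4.13, σ_y = 53.40 → σ = 12.0 MPa, n = 4.45
  material R: E = 24.41, α = 17.3, σ_y = 219.0 → σ = 99.8 MPa, n = 2.19
  material W: E = 406.0, α = 4.59, σ_y = 611.0 → σ = 440 MPa, n = 1.39
The minimum is material Q at n = 0.251.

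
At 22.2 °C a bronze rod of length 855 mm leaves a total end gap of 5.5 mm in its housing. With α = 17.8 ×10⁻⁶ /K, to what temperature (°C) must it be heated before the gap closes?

384 °C

α·L₀·ΔT = 5.5 mm ⇒ ΔT = 5.5 / (17.8×10⁻⁶ × 855.0) = 361.4 K.
T = 22.2 + 361.4 = 383.6 °C.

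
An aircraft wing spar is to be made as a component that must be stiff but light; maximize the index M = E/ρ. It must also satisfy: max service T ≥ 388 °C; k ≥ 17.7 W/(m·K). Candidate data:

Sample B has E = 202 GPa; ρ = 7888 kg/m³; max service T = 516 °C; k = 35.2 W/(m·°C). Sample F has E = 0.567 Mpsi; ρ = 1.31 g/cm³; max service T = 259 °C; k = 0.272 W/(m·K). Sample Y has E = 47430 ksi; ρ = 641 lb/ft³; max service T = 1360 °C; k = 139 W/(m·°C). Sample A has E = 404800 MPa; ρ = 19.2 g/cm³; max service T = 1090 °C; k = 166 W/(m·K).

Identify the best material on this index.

Screen on constraints: max service T ≥ 388 °C; k ≥ 17.7 W/(m·K). Survivors: sample B, sample Y, sample A.
Convert each candidate to consistent units, then evaluate M:
  sample B: E = 202.0 GPa, ρ = 7888 kg/m³
  sample Y: E = 327.0 GPa, ρ = 10270 kg/m³
  sample A: E = 404.8 GPa, ρ = 19200 kg/m³
  sample Y: M = 31.8 MN·m/kg
  sample B: M = 25.6 MN·m/kg
  sample A: M = 21.1 MN·m/kg
Sample Y has the largest M.

sample Y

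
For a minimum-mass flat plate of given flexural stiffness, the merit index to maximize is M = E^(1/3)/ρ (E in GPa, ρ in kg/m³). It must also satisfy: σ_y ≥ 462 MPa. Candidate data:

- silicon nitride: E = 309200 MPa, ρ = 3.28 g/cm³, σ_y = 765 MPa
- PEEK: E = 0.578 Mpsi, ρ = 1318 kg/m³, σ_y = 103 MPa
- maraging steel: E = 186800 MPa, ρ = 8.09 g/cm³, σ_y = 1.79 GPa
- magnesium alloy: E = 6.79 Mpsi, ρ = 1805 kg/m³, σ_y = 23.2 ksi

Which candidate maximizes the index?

Screen on constraints: σ_y ≥ 462 MPa. Survivors: silicon nitride, maraging steel.
Convert each candidate to consistent units, then evaluate M:
  silicon nitride: E = 309.2 GPa, ρ = 3280 kg/m³
  maraging steel: E = 186.8 GPa, ρ = 8090 kg/m³
  silicon nitride: M = 2.06×10⁻³
  maraging steel: M = 0.707×10⁻³
Highest index: silicon nitride.

silicon nitride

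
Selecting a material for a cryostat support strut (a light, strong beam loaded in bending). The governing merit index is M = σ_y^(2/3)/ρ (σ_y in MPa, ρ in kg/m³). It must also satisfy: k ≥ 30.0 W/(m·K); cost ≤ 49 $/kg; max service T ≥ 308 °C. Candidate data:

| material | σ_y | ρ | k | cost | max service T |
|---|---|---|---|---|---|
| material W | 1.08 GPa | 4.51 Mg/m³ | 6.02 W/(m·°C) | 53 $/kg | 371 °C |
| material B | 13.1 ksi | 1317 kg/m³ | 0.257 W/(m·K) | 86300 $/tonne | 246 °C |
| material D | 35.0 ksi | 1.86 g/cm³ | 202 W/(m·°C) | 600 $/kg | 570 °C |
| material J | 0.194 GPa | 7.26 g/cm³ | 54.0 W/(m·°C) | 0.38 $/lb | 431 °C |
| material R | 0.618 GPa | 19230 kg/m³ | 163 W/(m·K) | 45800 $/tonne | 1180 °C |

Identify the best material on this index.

material J

Screen on constraints: k ≥ 30.0 W/(m·K); cost ≤ 49 $/kg; max service T ≥ 308 °C. Survivors: material J, material R.
Convert each candidate to consistent units, then evaluate M:
  material J: σ_y = 194.0 MPa, ρ = 7260 kg/m³
  material R: σ_y = 618.0 MPa, ρ = 19230 kg/m³
  material J: M = 4.62×10⁻³
  material R: M = 3.77×10⁻³
The maximum is for material J.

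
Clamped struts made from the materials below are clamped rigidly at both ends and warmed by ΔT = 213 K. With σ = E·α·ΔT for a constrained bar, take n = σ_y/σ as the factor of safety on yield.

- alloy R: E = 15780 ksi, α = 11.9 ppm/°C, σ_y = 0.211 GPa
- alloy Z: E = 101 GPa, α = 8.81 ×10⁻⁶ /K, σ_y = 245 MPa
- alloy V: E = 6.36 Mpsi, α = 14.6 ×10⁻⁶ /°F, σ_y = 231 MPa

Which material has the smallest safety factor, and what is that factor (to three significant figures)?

alloy R, n = 0.765

Converting E to GPa, α to ×10⁻⁶/K, σ_y to MPa, then σ and n for each:
  alloy R: E = 108.8, α = 11.9, σ_y = 211.0 → σ = 276 MPa, n = 0.765
  alloy Z: E = 101.0, α = 8.81, σ_y = 245.0 → σ = 190 MPa, n = 1.29
  alloy V: E = 43.85, α = 26.3, σ_y = 231.0 → σ = 245 MPa, n = 0.941
Alloy R has the lowest safety factor, n = 0.765.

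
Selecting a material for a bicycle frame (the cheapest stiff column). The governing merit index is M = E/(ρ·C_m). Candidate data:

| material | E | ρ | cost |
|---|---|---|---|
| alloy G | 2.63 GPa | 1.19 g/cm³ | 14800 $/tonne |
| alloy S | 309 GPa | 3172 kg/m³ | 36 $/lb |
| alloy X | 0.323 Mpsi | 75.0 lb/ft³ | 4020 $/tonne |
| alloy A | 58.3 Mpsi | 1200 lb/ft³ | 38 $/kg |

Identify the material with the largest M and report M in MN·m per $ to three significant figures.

In SI units:
  alloy G: E = 2.630 GPa, ρ = 1190 kg/m³, cost = 14.80 $/kg
  alloy S: E = 309.0 GPa, ρ = 3172 kg/m³, cost = 79.37 $/kg
  alloy X: E = 2.227 GPa, ρ = 1201 kg/m³, cost = 4.020 $/kg
  alloy A: E = 402.0 GPa, ρ = 19220 kg/m³, cost = 38.00 $/kg
  alloy S: M = 1.23 MN·m per $
  alloy A: M = 0.550 MN·m per $
  alloy X: M = 0.461 MN·m per $
  alloy G: M = 0.149 MN·m per $
Highest index: alloy S.

alloy S, M = 1.23 MN·m per $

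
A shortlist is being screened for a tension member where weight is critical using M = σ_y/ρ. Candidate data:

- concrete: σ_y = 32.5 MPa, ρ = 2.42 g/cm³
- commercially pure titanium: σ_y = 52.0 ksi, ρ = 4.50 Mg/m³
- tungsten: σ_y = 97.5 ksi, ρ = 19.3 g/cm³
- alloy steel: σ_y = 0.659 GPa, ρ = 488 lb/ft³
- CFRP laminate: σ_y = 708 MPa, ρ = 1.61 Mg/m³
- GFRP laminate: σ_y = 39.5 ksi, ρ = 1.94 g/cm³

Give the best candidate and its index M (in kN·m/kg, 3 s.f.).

CFRP laminate, M = 440 kN·m/kg

In SI units:
  concrete: σ_y = 32.50 MPa, ρ = 2420 kg/m³
  commercially pure titanium: σ_y = 358.5 MPa, ρ = 4500 kg/m³
  tungsten: σ_y = 672.2 MPa, ρ = 19300 kg/m³
  alloy steel: σ_y = 659.0 MPa, ρ = 7817 kg/m³
  CFRP laminate: σ_y = 708.0 MPa, ρ = 1610 kg/m³
  GFRP laminate: σ_y = 272.3 MPa, ρ = 1940 kg/m³
  CFRP laminate: M = 440 kN·m/kg
  GFRP laminate: M = 140 kN·m/kg
  alloy steel: M = 84.3 kN·m/kg
  commercially pure titanium: M = 79.7 kN·m/kg
  tungsten: M = 34.8 kN·m/kg
  concrete: M = 13.4 kN·m/kg
CFRP laminate ranks first.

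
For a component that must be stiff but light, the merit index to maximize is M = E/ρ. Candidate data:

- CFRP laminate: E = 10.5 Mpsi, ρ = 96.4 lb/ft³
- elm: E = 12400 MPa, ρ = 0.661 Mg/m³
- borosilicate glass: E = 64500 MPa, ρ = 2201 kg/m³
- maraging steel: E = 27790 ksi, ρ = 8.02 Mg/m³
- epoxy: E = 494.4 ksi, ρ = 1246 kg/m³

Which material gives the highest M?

Normalizing units and computing the index:
  CFRP laminate: E = 72.39 GPa, ρ = 1544 kg/m³
  elm: E = 12.40 GPa, ρ = 661.0 kg/m³
  borosilicate glass: E = 64.50 GPa, ρ = 2201 kg/m³
  maraging steel: E = 191.6 GPa, ρ = 8020 kg/m³
  epoxy: E = 3.409 GPa, ρ = 1246 kg/m³
  CFRP laminate: M = 46.9 MN·m/kg
  borosilicate glass: M = 29.3 MN·m/kg
  maraging steel: M = 23.9 MN·m/kg
  elm: M = 18.8 MN·m/kg
  epoxy: M = 2.74 MN·m/kg
The maximum is for CFRP laminate.

CFRP laminate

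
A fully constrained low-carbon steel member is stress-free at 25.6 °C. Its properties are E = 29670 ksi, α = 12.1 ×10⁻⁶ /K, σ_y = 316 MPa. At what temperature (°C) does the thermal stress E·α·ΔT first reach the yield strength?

E = 29670 ksi = 204.6 GPa.
E·α·ΔT = 316.0 MPa ⇒ ΔT = 316.0 / (204.6×10³ × 12.1×10⁻⁶) = 127.7 K.
T = 25.6 + 127.7 = 153.3 °C.

153 °C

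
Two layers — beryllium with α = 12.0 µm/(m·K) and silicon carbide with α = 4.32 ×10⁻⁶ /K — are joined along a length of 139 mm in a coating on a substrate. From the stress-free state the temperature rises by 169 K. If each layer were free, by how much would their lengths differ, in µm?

Δα = |12.0 − 4.32|×10⁻⁶/K = 7.68×10⁻⁶/K.
ΔL_mismatch = Δα·L·ΔT = 7.68×10⁻⁶ × 139.0 mm × 169.0 K = 180 µm.

180 µm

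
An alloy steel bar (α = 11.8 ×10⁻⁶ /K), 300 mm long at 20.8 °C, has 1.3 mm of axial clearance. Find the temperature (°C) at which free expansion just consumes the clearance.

388 °C

α·L₀·ΔT = 1.3 mm ⇒ ΔT = 1.3 / (11.8×10⁻⁶ × 300.0) = 367.2 K.
T = 20.8 + 367.2 = 388.0 °C.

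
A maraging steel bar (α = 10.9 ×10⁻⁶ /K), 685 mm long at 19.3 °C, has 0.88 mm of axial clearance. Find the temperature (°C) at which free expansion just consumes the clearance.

α·L₀·ΔT = 0.88 mm ⇒ ΔT = 0.88 / (10.9×10⁻⁶ × 685.0) = 117.9 K.
T = 19.3 + 117.9 = 137.2 °C.

137 °C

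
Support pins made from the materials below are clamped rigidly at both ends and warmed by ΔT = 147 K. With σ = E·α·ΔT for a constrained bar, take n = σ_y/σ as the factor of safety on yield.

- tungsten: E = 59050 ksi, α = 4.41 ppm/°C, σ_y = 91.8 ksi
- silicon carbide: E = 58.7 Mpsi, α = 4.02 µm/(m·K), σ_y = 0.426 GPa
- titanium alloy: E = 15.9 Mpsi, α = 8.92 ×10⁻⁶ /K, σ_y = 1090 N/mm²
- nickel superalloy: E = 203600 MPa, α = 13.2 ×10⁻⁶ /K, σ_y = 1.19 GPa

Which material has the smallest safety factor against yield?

silicon carbide

In consistent units (E in GPa, α in ×10⁻⁶/K, σ_y in MPa):
  tungsten: E = 407.1, α = 4.41, σ_y = 632.9 → σ = 264 MPa, n = 2.40
  silicon carbide: E = 404.7, α = 4.02, σ_y = 426.0 → σ = 239 MPa, n = 1.78
  titanium alloy: E = 109.6, α = 8.92, σ_y = 1090 → σ = 144 MPa, n = 7.58
  nickel superalloy: E = 203.6, α = 13.2, σ_y = 1190 → σ = 395 MPa, n = 3.01
Smallest n: silicon carbide with n = 1.78.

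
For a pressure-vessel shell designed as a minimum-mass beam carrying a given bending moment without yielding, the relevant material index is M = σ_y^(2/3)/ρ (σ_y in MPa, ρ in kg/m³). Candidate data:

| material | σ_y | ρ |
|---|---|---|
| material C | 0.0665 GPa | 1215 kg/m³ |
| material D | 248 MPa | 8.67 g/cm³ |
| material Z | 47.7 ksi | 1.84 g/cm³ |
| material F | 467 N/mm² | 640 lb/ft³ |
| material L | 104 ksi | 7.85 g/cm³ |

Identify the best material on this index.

material Z

In SI units:
  material C: σ_y = 66.50 MPa, ρ = 1215 kg/m³
  material D: σ_y = 248.0 MPa, ρ = 8670 kg/m³
  material Z: σ_y = 328.9 MPa, ρ = 1840 kg/m³
  material F: σ_y = 467.0 MPa, ρ = 10250 kg/m³
  material L: σ_y = 717.1 MPa, ρ = 7850 kg/m³
  material Z: M = 25.9×10⁻³
  material C: M = 13.5×10⁻³
  material L: M = 10.2×10⁻³
  material F: M = 5.87×10⁻³
  material D: M = 4.55×10⁻³
Highest index: material Z.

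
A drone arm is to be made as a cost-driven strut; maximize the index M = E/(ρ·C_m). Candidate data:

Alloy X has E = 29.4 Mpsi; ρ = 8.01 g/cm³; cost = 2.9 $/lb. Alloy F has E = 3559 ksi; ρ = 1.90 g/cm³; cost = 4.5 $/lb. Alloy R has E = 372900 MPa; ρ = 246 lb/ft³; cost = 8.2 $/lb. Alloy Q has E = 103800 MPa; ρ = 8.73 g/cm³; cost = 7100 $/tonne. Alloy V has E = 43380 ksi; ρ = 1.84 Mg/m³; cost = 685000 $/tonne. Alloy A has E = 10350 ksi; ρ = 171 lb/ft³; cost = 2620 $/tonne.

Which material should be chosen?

alloy A

Convert each candidate to consistent units, then evaluate M:
  alloy X: E = 202.7 GPa, ρ = 8010 kg/m³, cost = 6.393 $/kg
  alloy F: E = 24.54 GPa, ρ = 1900 kg/m³, cost = 9.921 $/kg
  alloy R: E = 372.9 GPa, ρ = 3941 kg/m³, cost = 18.08 $/kg
  alloy Q: E = 103.8 GPa, ρ = 8730 kg/m³, cost = 7.100 $/kg
  alloy V: E = 299.1 GPa, ρ = 1840 kg/m³, cost = 685.0 $/kg
  alloy A: E = 71.36 GPa, ρ = 2739 kg/m³, cost = 2.620 $/kg
  alloy A: M = 9.94 MN·m per $
  alloy R: M = 5.23 MN·m per $
  alloy X: M = 3.96 MN·m per $
  alloy Q: M = 1.67 MN·m per $
  alloy F: M = 1.30 MN·m per $
  alloy V: M = 0.237 MN·m per $
Alloy A ranks first.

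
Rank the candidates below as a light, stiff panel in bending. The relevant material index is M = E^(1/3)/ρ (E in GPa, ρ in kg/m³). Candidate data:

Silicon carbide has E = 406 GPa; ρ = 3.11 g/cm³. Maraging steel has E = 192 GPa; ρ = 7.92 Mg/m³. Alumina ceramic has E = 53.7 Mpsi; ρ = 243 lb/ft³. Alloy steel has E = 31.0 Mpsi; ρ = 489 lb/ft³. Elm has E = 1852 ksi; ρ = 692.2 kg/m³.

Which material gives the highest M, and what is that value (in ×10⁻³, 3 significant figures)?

Convert each candidate to consistent units, then evaluate M:
  silicon carbide: E = 406.0 GPa, ρ = 3110 kg/m³
  maraging steel: E = 192.0 GPa, ρ = 7920 kg/m³
  alumina ceramic: E = 370.2 GPa, ρ = 3892 kg/m³
  alloy steel: E = 213.7 GPa, ρ = 7833 kg/m³
  elm: E = 12.77 GPa, ρ = 692.2 kg/m³
  elm: M = 3.38×10⁻³
  silicon carbide: M = 2.38×10⁻³
  alumina ceramic: M = 1.84×10⁻³
  alloy steel: M = 0.763×10⁻³
  maraging steel: M = 0.728×10⁻³
Elm ranks first.

elm, M = 3.38×10⁻³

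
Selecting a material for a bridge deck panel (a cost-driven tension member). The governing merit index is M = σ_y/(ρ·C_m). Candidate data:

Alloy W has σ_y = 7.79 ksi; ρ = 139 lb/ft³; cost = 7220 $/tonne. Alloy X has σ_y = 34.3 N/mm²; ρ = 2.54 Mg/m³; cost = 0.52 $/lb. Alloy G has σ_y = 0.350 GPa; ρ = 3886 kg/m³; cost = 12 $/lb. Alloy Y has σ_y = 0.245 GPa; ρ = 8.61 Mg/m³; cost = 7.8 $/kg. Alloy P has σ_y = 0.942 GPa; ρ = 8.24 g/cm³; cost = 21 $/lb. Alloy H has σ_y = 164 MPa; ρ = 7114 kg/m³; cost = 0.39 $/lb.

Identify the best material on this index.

Normalizing units and computing the index:
  alloy W: σ_y = 53.71 MPa, ρ = 2227 kg/m³, cost = 7.220 $/kg
  alloy X: σ_y = 34.30 MPa, ρ = 2540 kg/m³, cost = 1.146 $/kg
  alloy G: σ_y = 350.0 MPa, ρ = 3886 kg/m³, cost = 26.46 $/kg
  alloy Y: σ_y = 245.0 MPa, ρ = 8610 kg/m³, cost = 7.800 $/kg
  alloy P: σ_y = 942.0 MPa, ρ = 8240 kg/m³, cost = 46.30 $/kg
  alloy H: σ_y = 164.0 MPa, ρ = 7114 kg/m³, cost = 0.8598 $/kg
  alloy H: M = 26.8 kN·m per $
  alloy X: M = 11.8 kN·m per $
  alloy Y: M = 3.65 kN·m per $
  alloy G: M = 3.40 kN·m per $
  alloy W: M = 3.34 kN·m per $
  alloy P: M = 2.47 kN·m per $
Alloy H has the largest M.

alloy H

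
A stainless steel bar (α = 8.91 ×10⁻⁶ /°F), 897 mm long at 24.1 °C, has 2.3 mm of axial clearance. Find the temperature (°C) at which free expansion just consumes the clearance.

184 °C

α = 8.91×10⁻⁶/°F × 9/5 = 16.0×10⁻⁶/K.
α·L₀·ΔT = 2.3 mm ⇒ ΔT = 2.3 / (16.0×10⁻⁶ × 897.0) = 159.9 K.
T = 24.1 + 159.9 = 184.0 °C.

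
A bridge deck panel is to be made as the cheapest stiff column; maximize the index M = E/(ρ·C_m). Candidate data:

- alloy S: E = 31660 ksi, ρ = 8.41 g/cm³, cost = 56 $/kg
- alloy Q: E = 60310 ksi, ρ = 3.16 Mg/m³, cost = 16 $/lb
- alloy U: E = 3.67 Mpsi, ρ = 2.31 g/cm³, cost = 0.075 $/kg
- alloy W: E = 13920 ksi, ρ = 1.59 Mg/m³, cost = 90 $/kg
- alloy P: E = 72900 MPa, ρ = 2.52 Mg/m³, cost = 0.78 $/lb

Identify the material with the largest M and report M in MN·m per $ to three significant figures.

In SI units:
  alloy S: E = 218.3 GPa, ρ = 8410 kg/m³, cost = 56.00 $/kg
  alloy Q: E = 415.8 GPa, ρ = 3160 kg/m³, cost = 35.27 $/kg
  alloy U: E = 25.30 GPa, ρ = 2310 kg/m³, cost = 0.07500 $/kg
  alloy W: E = 95.98 GPa, ρ = 1590 kg/m³, cost = 90.00 $/kg
  alloy P: E = 72.90 GPa, ρ = 2520 kg/m³, cost = 1.720 $/kg
  alloy U: M = 146 MN·m per $
  alloy P: M = 16.8 MN·m per $
  alloy Q: M = 3.73 MN·m per $
  alloy W: M = 0.671 MN·m per $
  alloy S: M = 0.463 MN·m per $
The maximum is for alloy U.

alloy U, M = 146 MN·m per $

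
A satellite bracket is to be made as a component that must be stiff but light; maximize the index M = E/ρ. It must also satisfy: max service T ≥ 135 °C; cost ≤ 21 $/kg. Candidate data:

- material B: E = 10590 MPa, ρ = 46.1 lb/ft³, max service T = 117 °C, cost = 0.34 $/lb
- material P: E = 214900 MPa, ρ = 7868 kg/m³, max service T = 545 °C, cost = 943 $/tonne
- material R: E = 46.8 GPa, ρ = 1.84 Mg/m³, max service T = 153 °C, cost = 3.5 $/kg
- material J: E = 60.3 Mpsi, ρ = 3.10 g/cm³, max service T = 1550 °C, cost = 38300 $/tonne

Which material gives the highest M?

material P

Screen on constraints: max service T ≥ 135 °C; cost ≤ 21 $/kg. Survivors: material P, material R.
Convert each candidate to consistent units, then evaluate M:
  material P: E = 214.9 GPa, ρ = 7868 kg/m³
  material R: E = 46.80 GPa, ρ = 1840 kg/m³
  material P: M = 27.3 MN·m/kg
  material R: M = 25.4 MN·m/kg
Material P has the largest M.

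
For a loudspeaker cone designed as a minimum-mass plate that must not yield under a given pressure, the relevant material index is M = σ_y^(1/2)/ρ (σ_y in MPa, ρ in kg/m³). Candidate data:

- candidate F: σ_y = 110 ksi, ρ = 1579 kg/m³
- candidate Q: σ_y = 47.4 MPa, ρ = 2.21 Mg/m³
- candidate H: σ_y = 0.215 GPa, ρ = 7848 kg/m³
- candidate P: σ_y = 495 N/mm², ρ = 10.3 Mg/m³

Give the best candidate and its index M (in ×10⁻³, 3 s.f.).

candidate F, M = 17.4×10⁻³

Putting every candidate on a common basis:
  candidate F: σ_y = 758.4 MPa, ρ = 1579 kg/m³
  candidate Q: σ_y = 47.40 MPa, ρ = 2210 kg/m³
  candidate H: σ_y = 215.0 MPa, ρ = 7848 kg/m³
  candidate P: σ_y = 495.0 MPa, ρ = 10300 kg/m³
  candidate F: M = 17.4×10⁻³
  candidate Q: M = 3.12×10⁻³
  candidate P: M = 2.16×10⁻³
  candidate H: M = 1.87×10⁻³
Highest index: candidate F.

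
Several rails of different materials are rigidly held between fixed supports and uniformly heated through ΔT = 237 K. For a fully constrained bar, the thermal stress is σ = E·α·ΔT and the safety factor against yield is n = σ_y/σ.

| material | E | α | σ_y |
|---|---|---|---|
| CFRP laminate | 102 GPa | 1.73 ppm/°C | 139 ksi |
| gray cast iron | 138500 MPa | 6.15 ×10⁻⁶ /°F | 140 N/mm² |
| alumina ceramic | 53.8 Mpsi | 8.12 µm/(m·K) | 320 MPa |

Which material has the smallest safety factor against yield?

With everything in SI (GPa, ×10⁻⁶/K, MPa):
  CFRP laminate: E = 102.0, α = 1.73, σ_y = 958.4 → σ = 41.8 MPa, n = 22.9
  gray cast iron: E = 138.5, α = 11.1, σ_y = 140.0 → σ = 363 MPa, n = 0.385
  alumina ceramic: E = 370.9, α = 8.12, σ_y = 320.0 → σ = 714 MPa, n = 0.448
The minimum is gray cast iron at n = 0.385.

gray cast iron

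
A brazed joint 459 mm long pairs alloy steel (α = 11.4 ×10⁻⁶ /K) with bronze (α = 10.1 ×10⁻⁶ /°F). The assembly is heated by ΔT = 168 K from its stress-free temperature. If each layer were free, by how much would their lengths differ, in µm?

523 µm

bronze: α = 10.1×10⁻⁶/°F × 9/5 = 18.2×10⁻⁶/K.
Δα = |11.4 − 18.2|×10⁻⁶/K = 6.78×10⁻⁶/K.
ΔL_mismatch = Δα·L·ΔT = 6.78×10⁻⁶ × 459.0 mm × 168.0 K = 523 µm.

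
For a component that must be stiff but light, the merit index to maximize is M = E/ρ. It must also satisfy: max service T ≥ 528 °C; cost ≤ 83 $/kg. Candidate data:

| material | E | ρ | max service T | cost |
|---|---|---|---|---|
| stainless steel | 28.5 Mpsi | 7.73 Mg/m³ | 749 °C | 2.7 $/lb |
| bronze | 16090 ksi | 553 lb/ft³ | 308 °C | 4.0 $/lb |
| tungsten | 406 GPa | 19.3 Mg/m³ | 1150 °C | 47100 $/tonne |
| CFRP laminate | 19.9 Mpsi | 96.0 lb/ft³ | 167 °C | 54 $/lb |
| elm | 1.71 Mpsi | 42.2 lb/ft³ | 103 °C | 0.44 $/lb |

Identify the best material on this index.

stainless steel

Screen on constraints: max service T ≥ 528 °C; cost ≤ 83 $/kg. Survivors: stainless steel, tungsten.
Convert each candidate to consistent units, then evaluate M:
  stainless steel: E = 196.5 GPa, ρ = 7730 kg/m³
  tungsten: E = 406.0 GPa, ρ = 19300 kg/m³
  stainless steel: M = 25.4 MN·m/kg
  tungsten: M = 21.0 MN·m/kg
The maximum is for stainless steel.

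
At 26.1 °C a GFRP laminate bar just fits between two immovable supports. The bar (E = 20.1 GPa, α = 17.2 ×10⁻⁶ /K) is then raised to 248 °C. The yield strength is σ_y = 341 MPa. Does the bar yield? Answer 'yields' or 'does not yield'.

ΔT = 221.9 K. Constrained thermal stress σ = E·α·ΔT = 20.10×10³ MPa × 17.2×10⁻⁶ × 221.9 = 76.7 MPa (compressive).
Compare to σ_y = 341 MPa: σ < σ_y, so it does not yield.

does not yield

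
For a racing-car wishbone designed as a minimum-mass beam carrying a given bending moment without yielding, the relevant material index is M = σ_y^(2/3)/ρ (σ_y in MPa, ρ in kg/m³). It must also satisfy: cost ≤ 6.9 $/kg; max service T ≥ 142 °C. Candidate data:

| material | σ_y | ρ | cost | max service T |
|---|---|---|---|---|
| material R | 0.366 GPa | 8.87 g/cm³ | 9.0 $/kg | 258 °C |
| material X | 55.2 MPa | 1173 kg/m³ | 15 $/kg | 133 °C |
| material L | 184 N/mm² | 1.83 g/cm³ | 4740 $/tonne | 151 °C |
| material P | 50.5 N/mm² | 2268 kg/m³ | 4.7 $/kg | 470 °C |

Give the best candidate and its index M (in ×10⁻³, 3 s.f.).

Screen on constraints: cost ≤ 6.9 $/kg; max service T ≥ 142 °C. Survivors: material L, material P.
After converting to SI:
  material L: σ_y = 184.0 MPa, ρ = 1830 kg/m³
  material P: σ_y = 50.50 MPa, ρ = 2268 kg/m³
  material L: M = 17.7×10⁻³
  material P: M = 6.02×10⁻³
Material L has the largest M.

material L, M = 17.7×10⁻³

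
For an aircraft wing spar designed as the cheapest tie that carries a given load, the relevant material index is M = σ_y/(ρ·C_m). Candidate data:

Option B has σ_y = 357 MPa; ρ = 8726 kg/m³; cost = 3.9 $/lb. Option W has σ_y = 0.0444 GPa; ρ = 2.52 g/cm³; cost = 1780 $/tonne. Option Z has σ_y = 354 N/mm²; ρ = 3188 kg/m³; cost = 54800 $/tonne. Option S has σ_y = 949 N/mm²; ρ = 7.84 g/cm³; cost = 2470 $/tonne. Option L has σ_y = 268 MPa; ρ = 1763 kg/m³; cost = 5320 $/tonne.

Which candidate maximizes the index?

In SI units:
  option B: σ_y = 357.0 MPa, ρ = 8726 kg/m³, cost = 8.598 $/kg
  option W: σ_y = 44.40 MPa, ρ = 2520 kg/m³, cost = 1.780 $/kg
  option Z: σ_y = 354.0 MPa, ρ = 3188 kg/m³, cost = 54.80 $/kg
  option S: σ_y = 949.0 MPa, ρ = 7840 kg/m³, cost = 2.470 $/kg
  option L: σ_y = 268.0 MPa, ρ = 1763 kg/m³, cost = 5.320 $/kg
  option S: M = 49.0 kN·m per $
  option L: M = 28.6 kN·m per $
  option W: M = 9.90 kN·m per $
  option B: M = 4.76 kN·m per $
  option Z: M = 2.03 kN·m per $
The maximum is for option S.

option S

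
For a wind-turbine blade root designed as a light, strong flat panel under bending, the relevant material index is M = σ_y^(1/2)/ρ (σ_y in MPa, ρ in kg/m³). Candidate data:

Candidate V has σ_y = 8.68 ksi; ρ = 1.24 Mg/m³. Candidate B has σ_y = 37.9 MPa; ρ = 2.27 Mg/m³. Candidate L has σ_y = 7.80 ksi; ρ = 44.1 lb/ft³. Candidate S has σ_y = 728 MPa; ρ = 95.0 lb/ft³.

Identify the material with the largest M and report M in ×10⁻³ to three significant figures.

Convert each candidate to consistent units, then evaluate M:
  candidate V: σ_y = 59.85 MPa, ρ = 1240 kg/m³
  candidate B: σ_y = 37.90 MPa, ρ = 2270 kg/m³
  candidate L: σ_y = 53.78 MPa, ρ = 706.4 kg/m³
  candidate S: σ_y = 728.0 MPa, ρ = 1522 kg/m³
  candidate S: M = 17.7×10⁻³
  candidate L: M = 10.4×10⁻³
  candidate V: M = 6.24×10⁻³
  candidate B: M = 2.71×10⁻³
Candidate S ranks first.

candidate S, M = 17.7×10⁻³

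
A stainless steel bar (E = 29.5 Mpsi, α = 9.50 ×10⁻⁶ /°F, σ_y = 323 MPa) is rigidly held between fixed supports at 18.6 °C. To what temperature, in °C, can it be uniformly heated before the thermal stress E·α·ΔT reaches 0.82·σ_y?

E = 29.5 Mpsi = 203.4 GPa.
α = 9.50×10⁻⁶/°F × 9/5 = 17.1×10⁻⁶/K.
E·α·ΔT = 264.9 MPa ⇒ ΔT = 264.9 / (203.4×10³ × 17.1×10⁻⁶) = 76.15 K.
T = 18.6 + 76.15 = 94.75 °C.

94.8 °C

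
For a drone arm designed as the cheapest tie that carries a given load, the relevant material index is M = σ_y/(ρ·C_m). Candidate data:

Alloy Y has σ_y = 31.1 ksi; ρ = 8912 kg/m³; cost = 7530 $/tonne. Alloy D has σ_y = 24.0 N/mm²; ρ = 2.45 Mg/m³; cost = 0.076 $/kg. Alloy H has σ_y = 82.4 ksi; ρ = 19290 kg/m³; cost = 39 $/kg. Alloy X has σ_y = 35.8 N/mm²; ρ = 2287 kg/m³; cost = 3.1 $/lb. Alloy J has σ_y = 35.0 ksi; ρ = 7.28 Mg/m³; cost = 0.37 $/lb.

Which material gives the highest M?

alloy D

In SI units:
  alloy Y: σ_y = 214.4 MPa, ρ = 8912 kg/m³, cost = 7.530 $/kg
  alloy D: σ_y = 24.00 MPa, ρ = 2450 kg/m³, cost = 0.07600 $/kg
  alloy H: σ_y = 568.1 MPa, ρ = 19290 kg/m³, cost = 39.00 $/kg
  alloy X: σ_y = 35.80 MPa, ρ = 2287 kg/m³, cost = 6.834 $/kg
  alloy J: σ_y = 241.3 MPa, ρ = 7280 kg/m³, cost = 0.8157 $/kg
  alloy D: M = 129 kN·m per $
  alloy J: M = 40.6 kN·m per $
  alloy Y: M = 3.20 kN·m per $
  alloy X: M = 2.29 kN·m per $
  alloy H: M = 0.755 kN·m per $
Alloy D ranks first.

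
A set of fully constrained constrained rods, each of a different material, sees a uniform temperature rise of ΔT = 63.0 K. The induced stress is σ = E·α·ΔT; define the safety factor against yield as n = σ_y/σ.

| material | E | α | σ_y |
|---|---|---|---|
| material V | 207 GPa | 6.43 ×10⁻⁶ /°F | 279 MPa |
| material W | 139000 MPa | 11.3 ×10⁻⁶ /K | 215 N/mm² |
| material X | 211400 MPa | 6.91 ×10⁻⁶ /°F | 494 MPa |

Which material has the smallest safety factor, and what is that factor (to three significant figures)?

In consistent units (E in GPa, α in ×10⁻⁶/K, σ_y in MPa):
  material V: E = 207.0, α = 11.6, σ_y = 279.0 → σ = 151 MPa, n = 1.85
  material W: E = 139.0, α = 11.3, σ_y = 215.0 → σ = 99.0 MPa, n = 2.17
  material X: E = 211.4, α = 12.4, σ_y = 494.0 → σ = 166 MPa, n = 2.98
The minimum is material V at n = 1.85.

material V, n = 1.85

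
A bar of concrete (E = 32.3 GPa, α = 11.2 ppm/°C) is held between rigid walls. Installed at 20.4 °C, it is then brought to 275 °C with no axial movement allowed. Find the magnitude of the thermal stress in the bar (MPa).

ΔT = 254.6 K. Constrained thermal stress σ = E·α·ΔT = 32.30×10³ MPa × 11.2×10⁻⁶ × 254.6 = 92.1 MPa (compressive).

92.1 MPa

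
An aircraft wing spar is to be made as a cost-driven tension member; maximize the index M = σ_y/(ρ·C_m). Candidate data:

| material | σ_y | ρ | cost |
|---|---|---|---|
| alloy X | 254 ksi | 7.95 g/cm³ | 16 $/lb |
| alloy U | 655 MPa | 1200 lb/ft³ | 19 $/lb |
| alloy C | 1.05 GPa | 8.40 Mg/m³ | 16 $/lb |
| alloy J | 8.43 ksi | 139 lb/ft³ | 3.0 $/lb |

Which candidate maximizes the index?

alloy X

In SI units:
  alloy X: σ_y = 1751 MPa, ρ = 7950 kg/m³, cost = 35.27 $/kg
  alloy U: σ_y = 655.0 MPa, ρ = 19220 kg/m³, cost = 41.89 $/kg
  alloy C: σ_y = 1050 MPa, ρ = 8400 kg/m³, cost = 35.27 $/kg
  alloy J: σ_y = 58.12 MPa, ρ = 2227 kg/m³, cost = 6.614 $/kg
  alloy X: M = 6.25 kN·m per $
  alloy J: M = 3.95 kN·m per $
  alloy C: M = 3.54 kN·m per $
  alloy U: M = 0.814 kN·m per $
Alloy X ranks first.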